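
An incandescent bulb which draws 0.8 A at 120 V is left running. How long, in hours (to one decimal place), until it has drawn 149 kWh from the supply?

Power = 0.8 A × 120 V = 96 W = 0.096 kW
Hours = 149 kWh ÷ 0.096 kW = 1552.1 h

1552.1 h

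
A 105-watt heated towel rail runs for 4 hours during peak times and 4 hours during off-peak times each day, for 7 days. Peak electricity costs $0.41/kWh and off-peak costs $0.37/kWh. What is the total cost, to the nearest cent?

$2.29

Peak energy = 0.105 kW × 4 h × 7 = 2.94 kWh
Off-peak energy = 0.105 kW × 4 h × 7 = 2.94 kWh
Cost = 2.94 × $0.41 + 2.94 × $0.37 = $1.2054 + $1.0878 = $2.29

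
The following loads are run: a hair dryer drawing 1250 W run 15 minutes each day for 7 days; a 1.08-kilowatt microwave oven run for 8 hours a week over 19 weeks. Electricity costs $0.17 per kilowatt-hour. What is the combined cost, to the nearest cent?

hair dryer: Runtime = 15 min × 7 = 105 min = 1.75 h
hair dryer: 1.25 kW × 1.75 h = 2.1875 kWh
microwave oven: Runtime = 8 h/week × 19 weeks = 152 h
microwave oven: 1.08 kW × 152 h = 164.16 kWh
Total energy = 166.3475 kWh
Cost = 166.3475 × $0.17 = $28.28

$28.28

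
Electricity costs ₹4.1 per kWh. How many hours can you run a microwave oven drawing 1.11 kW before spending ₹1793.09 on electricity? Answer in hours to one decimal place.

Energy available = ₹1793.09 ÷ ₹4.1/kWh = 437.339 kWh
Hours = 437.339 kWh ÷ 1.11 kW = 394.0 h

394.0 h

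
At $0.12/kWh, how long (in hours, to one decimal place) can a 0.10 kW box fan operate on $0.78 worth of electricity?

65.0 h

Energy available = $0.78 ÷ $0.12/kWh = 6.5 kWh
Hours = 6.5 kWh ÷ 0.1 kW = 65.0 h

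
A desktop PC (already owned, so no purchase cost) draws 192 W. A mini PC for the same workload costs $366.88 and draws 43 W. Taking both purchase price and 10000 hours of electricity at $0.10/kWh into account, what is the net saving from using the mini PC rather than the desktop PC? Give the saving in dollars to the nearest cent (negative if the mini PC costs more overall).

desktop PC: $0.00 + (192/1000) kW × 10000 h × $0.10 = $0.00 + $192 = $192
mini PC: $366.88 + (43/1000) kW × 10000 h × $0.10 = $366.88 + $43 = $409.88
Saving = $192 − $409.88 = −$217.88

-$217.88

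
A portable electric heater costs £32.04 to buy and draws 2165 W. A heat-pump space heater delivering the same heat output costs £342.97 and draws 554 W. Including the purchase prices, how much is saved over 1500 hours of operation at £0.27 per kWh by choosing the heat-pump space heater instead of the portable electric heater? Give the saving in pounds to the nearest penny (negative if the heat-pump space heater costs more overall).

£341.53

portable electric heater: £32.04 + (2165/1000) kW × 1500 h × £0.27 = £32.04 + £876.825 = £908.865
heat-pump space heater: £342.97 + (554/1000) kW × 1500 h × £0.27 = £342.97 + £224.37 = £567.34
Saving = £908.865 − £567.34 = £341.525 → £341.53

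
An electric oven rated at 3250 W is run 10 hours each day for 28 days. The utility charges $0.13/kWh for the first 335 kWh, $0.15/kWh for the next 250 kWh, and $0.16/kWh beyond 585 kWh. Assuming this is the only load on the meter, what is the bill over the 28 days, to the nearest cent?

Runtime = 10 h/day × 28 days = 280 h
Energy = 3.25 kW × 280 h = 910 kWh
Tier 1 (0–335 kWh): 335 × $0.13 = $43.55
Tier 2 (335–585 kWh): 250 × $0.15 = $37.5
Above 585 kWh: 325 × $0.16 = $52
Bill = $133.05

$133.05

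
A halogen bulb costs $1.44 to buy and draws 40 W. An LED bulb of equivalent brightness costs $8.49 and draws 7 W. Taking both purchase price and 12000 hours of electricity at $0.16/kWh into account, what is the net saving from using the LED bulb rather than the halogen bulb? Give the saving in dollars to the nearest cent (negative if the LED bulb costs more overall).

halogen bulb: $1.44 + (40/1000) kW × 12000 h × $0.16 = $1.44 + $76.8 = $78.24
LED bulb: $8.49 + (7/1000) kW × 12000 h × $0.16 = $8.49 + $13.44 = $21.93
Saving = $78.24 − $21.93 = $56.31

$56.31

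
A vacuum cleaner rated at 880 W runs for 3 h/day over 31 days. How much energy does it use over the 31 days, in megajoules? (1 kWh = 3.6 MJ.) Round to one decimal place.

294.6 MJ

Runtime = 3 h/day × 31 days = 93 h
Energy = 0.88 kW × 93 h = 81.84 kWh
= 81.84 × 3.6 MJ = 294.6 MJ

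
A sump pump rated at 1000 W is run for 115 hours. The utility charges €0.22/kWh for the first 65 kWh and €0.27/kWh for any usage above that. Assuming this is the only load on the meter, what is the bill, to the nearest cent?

€27.80

Energy = 1 kW × 115 h = 115 kWh
Tier 1 (0–65 kWh): 65 × €0.22 = €14.3
Above 65 kWh: 50 × €0.27 = €13.5
Bill = €27.80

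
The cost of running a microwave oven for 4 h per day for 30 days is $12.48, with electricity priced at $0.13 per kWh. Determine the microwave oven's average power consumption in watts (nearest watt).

Energy = $12.48 ÷ $0.13/kWh = 96 kWh
Runtime = 4 h/day × 30 days = 120 h
Power = 96 kWh ÷ 120 h = 0.8 kW = 800 W

800 W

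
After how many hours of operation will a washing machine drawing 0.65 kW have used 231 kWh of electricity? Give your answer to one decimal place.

Hours = 231 kWh ÷ 0.65 kW = 355.4 h

355.4 h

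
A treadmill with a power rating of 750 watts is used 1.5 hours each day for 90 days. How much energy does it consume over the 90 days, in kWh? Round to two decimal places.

Runtime = 1.5 h/day × 90 days = 135 h
Energy = 0.75 kW × 135 h = 101.25 kWh

101.25 kWh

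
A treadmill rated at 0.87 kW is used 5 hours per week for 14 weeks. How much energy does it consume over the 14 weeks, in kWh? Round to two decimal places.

60.90 kWh

Runtime = 5 h/week × 14 weeks = 70 h
Energy = 0.87 kW × 70 h = 60.9 kWh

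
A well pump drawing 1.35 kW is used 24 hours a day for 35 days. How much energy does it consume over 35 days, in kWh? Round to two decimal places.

Runtime = 24 h × 35 = 840 h
Energy = 1.35 kW × 840 h = 1134 kWh

1134.00 kWh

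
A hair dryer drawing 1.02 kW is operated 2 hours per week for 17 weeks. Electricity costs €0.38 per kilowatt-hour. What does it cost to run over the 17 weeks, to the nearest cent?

Runtime = 2 h/week × 17 weeks = 34 h
Energy = 1.02 kW × 34 h = 34.68 kWh
Cost = 34.68 kWh × €0.38/kWh = €13.18

€13.18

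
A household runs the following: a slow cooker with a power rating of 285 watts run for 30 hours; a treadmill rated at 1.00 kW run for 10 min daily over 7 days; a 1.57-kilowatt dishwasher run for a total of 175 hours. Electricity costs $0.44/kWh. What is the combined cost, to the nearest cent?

$125.17

slow cooker: 0.285 kW × 30 h = 8.55 kWh
treadmill: Runtime = 10 min × 7 = 70 min = 1.166666… h
treadmill: 1 kW × 1.166666… h = 1.166666… kWh
dishwasher: 1.57 kW × 175 h = 274.75 kWh
Total energy = 284.466666… kWh
Cost = 284.466666… × $0.44 = $125.17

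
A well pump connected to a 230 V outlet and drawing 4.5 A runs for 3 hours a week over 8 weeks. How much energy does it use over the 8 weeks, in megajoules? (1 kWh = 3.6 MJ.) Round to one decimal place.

Power = 4.5 A × 230 V = 1035 W = 1.035 kW
Runtime = 3 h/week × 8 weeks = 24 h
Energy = 1.035 kW × 24 h = 24.84 kWh
= 24.84 × 3.6 MJ = 89.4 MJ

89.4 MJ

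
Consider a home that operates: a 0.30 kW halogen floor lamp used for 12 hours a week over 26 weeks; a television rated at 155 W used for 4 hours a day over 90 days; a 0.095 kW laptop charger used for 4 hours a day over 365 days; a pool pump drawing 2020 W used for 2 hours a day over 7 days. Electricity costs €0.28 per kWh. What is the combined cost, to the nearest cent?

€88.59

halogen floor lamp: Runtime = 12 h/week × 26 weeks = 312 h
halogen floor lamp: 0.3 kW × 312 h = 93.6 kWh
television: Runtime = 4 h/day × 90 days = 360 h
television: 0.155 kW × 360 h = 55.8 kWh
laptop charger: Runtime = 4 h/day × 365 days = 1460 h
laptop charger: 0.095 kW × 1460 h = 138.7 kWh
pool pump: Runtime = 2 h/day × 7 days = 14 h
pool pump: 2.02 kW × 14 h = 28.28 kWh
Total energy = 316.38 kWh
Cost = 316.38 × €0.28 = €88.59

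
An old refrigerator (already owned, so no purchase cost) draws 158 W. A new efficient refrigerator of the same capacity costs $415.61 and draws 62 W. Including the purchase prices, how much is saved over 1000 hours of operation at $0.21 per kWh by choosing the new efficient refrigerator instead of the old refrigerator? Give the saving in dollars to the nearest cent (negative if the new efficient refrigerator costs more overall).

old refrigerator: $0.00 + (158/1000) kW × 1000 h × $0.21 = $0.00 + $33.18 = $33.18
new efficient refrigerator: $415.61 + (62/1000) kW × 1000 h × $0.21 = $415.61 + $13.02 = $428.63
Saving = $33.18 − $428.63 = −$395.45

-$395.45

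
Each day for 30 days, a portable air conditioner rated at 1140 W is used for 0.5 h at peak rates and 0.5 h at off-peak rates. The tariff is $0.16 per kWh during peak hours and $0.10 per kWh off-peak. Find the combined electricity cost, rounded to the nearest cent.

Peak energy = 1.14 kW × 0.5 h × 30 = 17.1 kWh
Off-peak energy = 1.14 kW × 0.5 h × 30 = 17.1 kWh
Cost = 17.1 × $0.16 + 17.1 × $0.10 = $2.736 + $1.71 = $4.45

$4.45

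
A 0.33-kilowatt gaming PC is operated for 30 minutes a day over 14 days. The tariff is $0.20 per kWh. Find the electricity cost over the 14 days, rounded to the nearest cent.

$0.46

Runtime = 30 min × 14 = 420 min = 7 h
Energy = 0.33 kW × 7 h = 2.31 kWh
Cost = 2.31 kWh × $0.20/kWh = $0.46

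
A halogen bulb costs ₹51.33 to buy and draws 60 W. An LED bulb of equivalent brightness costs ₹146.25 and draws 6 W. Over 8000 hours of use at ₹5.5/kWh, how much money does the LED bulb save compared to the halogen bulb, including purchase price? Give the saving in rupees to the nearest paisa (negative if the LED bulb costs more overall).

₹2281.08

halogen bulb: ₹51.33 + (60/1000) kW × 8000 h × ₹5.5 = ₹51.33 + ₹2640 = ₹2691.33
LED bulb: ₹146.25 + (6/1000) kW × 8000 h × ₹5.5 = ₹146.25 + ₹264 = ₹410.25
Saving = ₹2691.33 − ₹410.25 = ₹2281.08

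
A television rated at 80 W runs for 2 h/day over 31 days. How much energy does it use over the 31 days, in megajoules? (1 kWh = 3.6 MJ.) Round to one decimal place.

Runtime = 2 h/day × 31 days = 62 h
Energy = 0.08 kW × 62 h = 4.96 kWh
= 4.96 × 3.6 MJ = 17.9 MJ

17.9 MJ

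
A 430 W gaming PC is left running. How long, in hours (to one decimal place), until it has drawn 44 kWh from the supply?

Hours = 44 kWh ÷ 0.43 kW = 102.3 h

102.3 h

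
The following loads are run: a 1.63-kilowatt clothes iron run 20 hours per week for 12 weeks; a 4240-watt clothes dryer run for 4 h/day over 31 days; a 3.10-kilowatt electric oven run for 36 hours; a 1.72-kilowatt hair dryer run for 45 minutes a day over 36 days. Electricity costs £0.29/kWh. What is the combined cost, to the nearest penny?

clothes iron: Runtime = 20 h/week × 12 weeks = 240 h
clothes iron: 1.63 kW × 240 h = 391.2 kWh
clothes dryer: Runtime = 4 h/day × 31 days = 124 h
clothes dryer: 4.24 kW × 124 h = 525.76 kWh
electric oven: 3.1 kW × 36 h = 111.6 kWh
hair dryer: Runtime = 45 min × 36 = 1620 min = 27 h
hair dryer: 1.72 kW × 27 h = 46.44 kWh
Total energy = 1075 kWh
Cost = 1075 × £0.29 = £311.75

£311.75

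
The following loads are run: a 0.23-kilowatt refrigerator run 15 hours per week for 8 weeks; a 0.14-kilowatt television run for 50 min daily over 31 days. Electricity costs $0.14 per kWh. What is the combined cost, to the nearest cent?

refrigerator: Runtime = 15 h/week × 8 weeks = 120 h
refrigerator: 0.23 kW × 120 h = 27.6 kWh
television: Runtime = 50 min × 31 = 1550 min = 25.833333… h
television: 0.14 kW × 25.833333… h = 3.616666… kWh
Total energy = 31.216666… kWh
Cost = 31.216666… × $0.14 = $4.37

$4.37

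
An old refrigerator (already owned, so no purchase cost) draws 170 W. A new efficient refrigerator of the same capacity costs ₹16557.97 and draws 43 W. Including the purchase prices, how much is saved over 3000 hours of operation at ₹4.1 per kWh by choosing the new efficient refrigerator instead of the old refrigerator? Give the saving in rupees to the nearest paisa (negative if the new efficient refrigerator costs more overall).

old refrigerator: ₹0.00 + (170/1000) kW × 3000 h × ₹4.1 = ₹0.00 + ₹2091 = ₹2091
new efficient refrigerator: ₹16557.97 + (43/1000) kW × 3000 h × ₹4.1 = ₹16557.97 + ₹528.9 = ₹17086.87
Saving = ₹2091 − ₹17086.87 = −₹14995.87

-₹14995.87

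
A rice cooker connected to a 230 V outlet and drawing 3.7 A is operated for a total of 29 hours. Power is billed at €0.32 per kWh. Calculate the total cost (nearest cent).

Power = 3.7 A × 230 V = 851 W = 0.851 kW
Energy = 0.851 kW × 29 h = 24.679 kWh
Cost = 24.679 kWh × €0.32/kWh = €7.90

€7.90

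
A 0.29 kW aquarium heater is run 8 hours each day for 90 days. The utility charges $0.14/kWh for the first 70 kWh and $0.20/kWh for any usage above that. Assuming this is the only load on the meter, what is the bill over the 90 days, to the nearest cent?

$37.56

Runtime = 8 h/day × 90 days = 720 h
Energy = 0.29 kW × 720 h = 208.8 kWh
Tier 1 (0–70 kWh): 70 × $0.14 = $9.8
Above 70 kWh: 138.8 × $0.20 = $27.76
Bill = $37.56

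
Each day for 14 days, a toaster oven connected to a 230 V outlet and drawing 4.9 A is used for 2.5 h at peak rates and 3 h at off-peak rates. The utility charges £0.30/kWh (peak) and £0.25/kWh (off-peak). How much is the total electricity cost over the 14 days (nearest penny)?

£23.67

Power = 4.9 A × 230 V = 1127 W = 1.127 kW
Peak energy = 1.127 kW × 2.5 h × 14 = 39.445 kWh
Off-peak energy = 1.127 kW × 3 h × 14 = 47.334 kWh
Cost = 39.445 × £0.30 + 47.334 × £0.25 = £11.8335 + £11.8335 = £23.67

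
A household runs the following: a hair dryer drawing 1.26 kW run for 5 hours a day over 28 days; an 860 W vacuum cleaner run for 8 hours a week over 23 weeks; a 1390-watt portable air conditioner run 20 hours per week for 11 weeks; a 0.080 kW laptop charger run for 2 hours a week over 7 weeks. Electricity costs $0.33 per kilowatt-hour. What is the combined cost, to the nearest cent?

hair dryer: Runtime = 5 h/day × 28 days = 140 h
hair dryer: 1.26 kW × 140 h = 176.4 kWh
vacuum cleaner: Runtime = 8 h/week × 23 weeks = 184 h
vacuum cleaner: 0.86 kW × 184 h = 158.24 kWh
portable air conditioner: Runtime = 20 h/week × 11 weeks = 220 h
portable air conditioner: 1.39 kW × 220 h = 305.8 kWh
laptop charger: Runtime = 2 h/week × 7 weeks = 14 h
laptop charger: 0.08 kW × 14 h = 1.12 kWh
Total energy = 641.56 kWh
Cost = 641.56 × $0.33 = $211.71

$211.71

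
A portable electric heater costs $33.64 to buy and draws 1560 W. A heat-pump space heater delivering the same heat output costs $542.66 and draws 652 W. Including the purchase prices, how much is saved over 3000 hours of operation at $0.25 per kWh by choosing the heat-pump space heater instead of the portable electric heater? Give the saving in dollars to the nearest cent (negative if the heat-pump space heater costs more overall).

portable electric heater: $33.64 + (1560/1000) kW × 3000 h × $0.25 = $33.64 + $1170 = $1203.64
heat-pump space heater: $542.66 + (652/1000) kW × 3000 h × $0.25 = $542.66 + $489 = $1031.66
Saving = $1203.64 − $1031.66 = $171.98

$171.98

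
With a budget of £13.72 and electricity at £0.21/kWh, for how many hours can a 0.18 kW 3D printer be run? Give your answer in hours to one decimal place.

363.0 h

Energy available = £13.72 ÷ £0.21/kWh = 65.3333 kWh
Hours = 65.3333 kWh ÷ 0.18 kW = 363.0 h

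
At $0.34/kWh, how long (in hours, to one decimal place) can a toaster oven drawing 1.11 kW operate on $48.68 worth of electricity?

129.0 h

Energy available = $48.68 ÷ $0.34/kWh = 143.1765 kWh
Hours = 143.1765 kWh ÷ 1.11 kW = 129.0 h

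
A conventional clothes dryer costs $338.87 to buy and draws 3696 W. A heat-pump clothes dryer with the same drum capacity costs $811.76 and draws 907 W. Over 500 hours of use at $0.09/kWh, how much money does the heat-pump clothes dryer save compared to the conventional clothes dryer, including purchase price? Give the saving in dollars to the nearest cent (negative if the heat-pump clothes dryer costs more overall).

conventional clothes dryer: $338.87 + (3696/1000) kW × 500 h × $0.09 = $338.87 + $166.32 = $505.19
heat-pump clothes dryer: $811.76 + (907/1000) kW × 500 h × $0.09 = $811.76 + $40.815 = $852.575
Saving = $505.19 − $852.575 = −$347.385 → -$347.39

-$347.39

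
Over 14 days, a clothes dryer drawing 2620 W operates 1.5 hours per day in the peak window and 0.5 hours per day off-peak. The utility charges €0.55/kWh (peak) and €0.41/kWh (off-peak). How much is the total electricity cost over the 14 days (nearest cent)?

Peak energy = 2.62 kW × 1.5 h × 14 = 55.02 kWh
Off-peak energy = 2.62 kW × 0.5 h × 14 = 18.34 kWh
Cost = 55.02 × €0.55 + 18.34 × €0.41 = €30.261 + €7.5194 = €37.78

€37.78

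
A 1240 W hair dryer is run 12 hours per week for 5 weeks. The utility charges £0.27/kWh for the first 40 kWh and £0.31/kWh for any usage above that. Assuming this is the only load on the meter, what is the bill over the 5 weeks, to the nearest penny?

Runtime = 12 h/week × 5 weeks = 60 h
Energy = 1.24 kW × 60 h = 74.4 kWh
Tier 1 (0–40 kWh): 40 × £0.27 = £10.8
Above 40 kWh: 34.4 × £0.31 = £10.664
Bill = £21.46

£21.46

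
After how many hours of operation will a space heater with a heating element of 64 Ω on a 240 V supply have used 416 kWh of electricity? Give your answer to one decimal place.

462.2 h

Power = V²/R = 240²/64 = 900 W = 0.9 kW
Hours = 416 kWh ÷ 0.9 kW = 462.2 h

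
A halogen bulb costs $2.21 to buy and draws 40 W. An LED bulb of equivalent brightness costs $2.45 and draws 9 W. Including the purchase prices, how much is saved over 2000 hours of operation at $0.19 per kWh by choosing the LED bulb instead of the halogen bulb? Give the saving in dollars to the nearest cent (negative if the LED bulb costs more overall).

halogen bulb: $2.21 + (40/1000) kW × 2000 h × $0.19 = $2.21 + $15.2 = $17.41
LED bulb: $2.45 + (9/1000) kW × 2000 h × $0.19 = $2.45 + $3.42 = $5.87
Saving = $17.41 − $5.87 = $11.54

$11.54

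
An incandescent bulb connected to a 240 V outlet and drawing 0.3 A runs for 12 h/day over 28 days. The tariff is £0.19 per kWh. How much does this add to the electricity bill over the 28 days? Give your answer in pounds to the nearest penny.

£4.60

Power = 0.3 A × 240 V = 72 W = 0.072 kW
Runtime = 12 h/day × 28 days = 336 h
Energy = 0.072 kW × 336 h = 24.192 kWh
Cost = 24.192 kWh × £0.19/kWh = £4.60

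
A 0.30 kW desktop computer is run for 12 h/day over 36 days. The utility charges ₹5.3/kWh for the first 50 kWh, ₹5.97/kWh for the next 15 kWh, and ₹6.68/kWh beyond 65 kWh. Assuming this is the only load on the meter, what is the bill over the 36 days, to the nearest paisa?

₹786.08

Runtime = 12 h/day × 36 days = 432 h
Energy = 0.3 kW × 432 h = 129.6 kWh
Tier 1 (0–50 kWh): 50 × ₹5.3 = ₹265
Tier 2 (50–65 kWh): 15 × ₹5.97 = ₹89.55
Above 65 kWh: 64.6 × ₹6.68 = ₹431.528
Bill = ₹786.08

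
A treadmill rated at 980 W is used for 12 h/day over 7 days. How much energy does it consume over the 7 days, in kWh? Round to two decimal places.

82.32 kWh

Runtime = 12 h/day × 7 days = 84 h
Energy = 0.98 kW × 84 h = 82.32 kWh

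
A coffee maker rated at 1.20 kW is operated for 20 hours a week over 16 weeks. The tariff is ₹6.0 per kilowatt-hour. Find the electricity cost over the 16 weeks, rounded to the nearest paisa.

₹2304.00

Runtime = 20 h/week × 16 weeks = 320 h
Energy = 1.2 kW × 320 h = 384 kWh
Cost = 384 kWh × ₹6.0/kWh = ₹2304.00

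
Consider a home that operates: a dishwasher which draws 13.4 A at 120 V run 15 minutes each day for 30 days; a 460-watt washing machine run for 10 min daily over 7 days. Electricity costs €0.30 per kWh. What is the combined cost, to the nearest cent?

dishwasher: Power = 13.4 A × 120 V = 1608 W = 1.608 kW
dishwasher: Runtime = 15 min × 30 = 450 min = 7.5 h
dishwasher: 1.608 kW × 7.5 h = 12.06 kWh
washing machine: Runtime = 10 min × 7 = 70 min = 1.166666… h
washing machine: 0.46 kW × 1.166666… h = 0.536666… kWh
Total energy = 12.596666… kWh
Cost = 12.596666… × €0.30 = €3.78

€3.78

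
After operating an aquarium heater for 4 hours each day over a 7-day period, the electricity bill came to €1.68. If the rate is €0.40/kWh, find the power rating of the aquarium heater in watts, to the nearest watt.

Energy = €1.68 ÷ €0.40/kWh = 4.2 kWh
Runtime = 4 h/day × 7 days = 28 h
Power = 4.2 kWh ÷ 28 h = 0.15 kW = 150 W

150 W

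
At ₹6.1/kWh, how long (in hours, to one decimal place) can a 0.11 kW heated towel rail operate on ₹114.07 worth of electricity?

170.0 h

Energy available = ₹114.07 ÷ ₹6.1/kWh = 18.7 kWh
Hours = 18.7 kWh ÷ 0.11 kW = 170.0 h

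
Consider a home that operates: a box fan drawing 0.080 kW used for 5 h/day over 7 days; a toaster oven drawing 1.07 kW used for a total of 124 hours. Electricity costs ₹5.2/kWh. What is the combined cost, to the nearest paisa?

box fan: Runtime = 5 h/day × 7 days = 35 h
box fan: 0.08 kW × 35 h = 2.8 kWh
toaster oven: 1.07 kW × 124 h = 132.68 kWh
Total energy = 135.48 kWh
Cost = 135.48 × ₹5.2 = ₹704.50

₹704.50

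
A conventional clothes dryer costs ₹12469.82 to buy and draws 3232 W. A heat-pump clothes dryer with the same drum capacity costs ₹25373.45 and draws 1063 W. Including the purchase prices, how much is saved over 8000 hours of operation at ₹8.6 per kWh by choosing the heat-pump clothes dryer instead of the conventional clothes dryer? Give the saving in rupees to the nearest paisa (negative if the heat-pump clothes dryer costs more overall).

conventional clothes dryer: ₹12469.82 + (3232/1000) kW × 8000 h × ₹8.6 = ₹12469.82 + ₹222361.6 = ₹234831.42
heat-pump clothes dryer: ₹25373.45 + (1063/1000) kW × 8000 h × ₹8.6 = ₹25373.45 + ₹73134.4 = ₹98507.85
Saving = ₹234831.42 − ₹98507.85 = ₹136323.57

₹136323.57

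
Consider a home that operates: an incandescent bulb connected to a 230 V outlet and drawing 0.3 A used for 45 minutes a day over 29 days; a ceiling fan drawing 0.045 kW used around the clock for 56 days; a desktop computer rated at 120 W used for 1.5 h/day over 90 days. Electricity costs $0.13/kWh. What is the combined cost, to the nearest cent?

$10.16

incandescent bulb: Power = 0.3 A × 230 V = 69 W = 0.069 kW
incandescent bulb: Runtime = 45 min × 29 = 1305 min = 21.75 h
incandescent bulb: 0.069 kW × 21.75 h = 1.50075 kWh
ceiling fan: Runtime = 24 h × 56 = 1344 h
ceiling fan: 0.045 kW × 1344 h = 60.48 kWh
desktop computer: Runtime = 1.5 h/day × 90 days = 135 h
desktop computer: 0.12 kW × 135 h = 16.2 kWh
Total energy = 78.18075 kWh
Cost = 78.18075 × $0.13 = $10.16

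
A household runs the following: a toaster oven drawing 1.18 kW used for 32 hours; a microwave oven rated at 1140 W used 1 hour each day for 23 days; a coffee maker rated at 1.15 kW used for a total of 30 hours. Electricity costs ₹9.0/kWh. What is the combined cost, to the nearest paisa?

toaster oven: 1.18 kW × 32 h = 37.76 kWh
microwave oven: Runtime = 1 h/day × 23 days = 23 h
microwave oven: 1.14 kW × 23 h = 26.22 kWh
coffee maker: 1.15 kW × 30 h = 34.5 kWh
Total energy = 98.48 kWh
Cost = 98.48 × ₹9.0 = ₹886.32

₹886.32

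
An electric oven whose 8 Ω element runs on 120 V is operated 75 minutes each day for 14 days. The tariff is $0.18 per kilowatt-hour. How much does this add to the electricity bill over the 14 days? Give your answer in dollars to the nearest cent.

Power = V²/R = 120²/8 = 1800 W = 1.8 kW
Runtime = 75 min × 14 = 1050 min = 17.5 h
Energy = 1.8 kW × 17.5 h = 31.5 kWh
Cost = 31.5 kWh × $0.18/kWh = $5.67

$5.67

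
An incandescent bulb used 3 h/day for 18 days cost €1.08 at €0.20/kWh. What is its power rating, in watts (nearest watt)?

Energy = €1.08 ÷ €0.20/kWh = 5.4 kWh
Runtime = 3 h/day × 18 days = 54 h
Power = 5.4 kWh ÷ 54 h = 0.1 kW = 100 W

100 W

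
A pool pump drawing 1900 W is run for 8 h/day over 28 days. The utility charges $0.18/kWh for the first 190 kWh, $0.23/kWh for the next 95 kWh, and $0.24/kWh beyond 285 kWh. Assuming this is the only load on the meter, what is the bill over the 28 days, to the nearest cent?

$89.79

Runtime = 8 h/day × 28 days = 224 h
Energy = 1.9 kW × 224 h = 425.6 kWh
Tier 1 (0–190 kWh): 190 × $0.18 = $34.2
Tier 2 (190–285 kWh): 95 × $0.23 = $21.85
Above 285 kWh: 140.6 × $0.24 = $33.744
Bill = $89.79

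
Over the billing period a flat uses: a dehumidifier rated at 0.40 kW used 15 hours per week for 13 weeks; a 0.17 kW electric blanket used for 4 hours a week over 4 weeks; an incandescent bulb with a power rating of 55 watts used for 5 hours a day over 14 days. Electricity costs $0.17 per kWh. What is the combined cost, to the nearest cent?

dehumidifier: Runtime = 15 h/week × 13 weeks = 195 h
dehumidifier: 0.4 kW × 195 h = 78 kWh
electric blanket: Runtime = 4 h/week × 4 weeks = 16 h
electric blanket: 0.17 kW × 16 h = 2.72 kWh
incandescent bulb: Runtime = 5 h/day × 14 days = 70 h
incandescent bulb: 0.055 kW × 70 h = 3.85 kWh
Total energy = 84.57 kWh
Cost = 84.57 × $0.17 = $14.38

$14.38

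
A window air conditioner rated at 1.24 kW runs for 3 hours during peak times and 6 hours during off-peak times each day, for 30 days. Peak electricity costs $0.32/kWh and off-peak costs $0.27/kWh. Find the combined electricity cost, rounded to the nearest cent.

$95.98

Peak energy = 1.24 kW × 3 h × 30 = 111.6 kWh
Off-peak energy = 1.24 kW × 6 h × 30 = 223.2 kWh
Cost = 111.6 × $0.32 + 223.2 × $0.27 = $35.712 + $60.264 = $95.98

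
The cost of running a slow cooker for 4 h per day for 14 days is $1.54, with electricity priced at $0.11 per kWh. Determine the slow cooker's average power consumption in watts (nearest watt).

Energy = $1.54 ÷ $0.11/kWh = 14 kWh
Runtime = 4 h/day × 14 days = 56 h
Power = 14 kWh ÷ 56 h = 0.25 kW = 250 W

250 W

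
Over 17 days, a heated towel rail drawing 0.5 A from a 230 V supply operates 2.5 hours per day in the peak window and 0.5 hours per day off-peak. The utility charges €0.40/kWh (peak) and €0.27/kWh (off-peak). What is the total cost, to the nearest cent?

€2.22

Power = 0.5 A × 230 V = 115 W = 0.115 kW
Peak energy = 0.115 kW × 2.5 h × 17 = 4.8875 kWh
Off-peak energy = 0.115 kW × 0.5 h × 17 = 0.9775 kWh
Cost = 4.8875 × €0.40 + 0.9775 × €0.27 = €1.955 + €0.263925 = €2.22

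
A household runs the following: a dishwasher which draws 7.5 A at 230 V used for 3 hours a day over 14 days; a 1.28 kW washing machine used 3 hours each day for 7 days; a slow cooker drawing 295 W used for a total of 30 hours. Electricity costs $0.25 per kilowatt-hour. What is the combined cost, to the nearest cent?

$27.05

dishwasher: Power = 7.5 A × 230 V = 1725 W = 1.725 kW
dishwasher: Runtime = 3 h/day × 14 days = 42 h
dishwasher: 1.725 kW × 42 h = 72.45 kWh
washing machine: Runtime = 3 h/day × 7 days = 21 h
washing machine: 1.28 kW × 21 h = 26.88 kWh
slow cooker: 0.295 kW × 30 h = 8.85 kWh
Total energy = 108.18 kWh
Cost = 108.18 × $0.25 = $27.05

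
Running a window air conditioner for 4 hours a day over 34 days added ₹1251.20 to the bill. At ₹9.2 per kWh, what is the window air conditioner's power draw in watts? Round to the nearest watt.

Energy = ₹1251.20 ÷ ₹9.2/kWh = 136 kWh
Runtime = 4 h/day × 34 days = 136 h
Power = 136 kWh ÷ 136 h = 1 kW = 1000 W

1000 W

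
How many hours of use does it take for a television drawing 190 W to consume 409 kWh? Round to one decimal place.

2152.6 h

Hours = 409 kWh ÷ 0.19 kW = 2152.6 h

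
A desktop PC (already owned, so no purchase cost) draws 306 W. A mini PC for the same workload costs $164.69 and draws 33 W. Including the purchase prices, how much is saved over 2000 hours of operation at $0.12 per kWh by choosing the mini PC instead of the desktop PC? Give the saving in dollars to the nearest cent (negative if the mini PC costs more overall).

-$99.17

desktop PC: $0.00 + (306/1000) kW × 2000 h × $0.12 = $0.00 + $73.44 = $73.44
mini PC: $164.69 + (33/1000) kW × 2000 h × $0.12 = $164.69 + $7.92 = $172.61
Saving = $73.44 − $172.61 = −$99.17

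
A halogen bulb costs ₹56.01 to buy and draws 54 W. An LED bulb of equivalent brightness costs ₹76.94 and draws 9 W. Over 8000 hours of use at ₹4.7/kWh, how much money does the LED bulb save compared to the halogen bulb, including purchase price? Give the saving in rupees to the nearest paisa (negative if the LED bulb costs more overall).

halogen bulb: ₹56.01 + (54/1000) kW × 8000 h × ₹4.7 = ₹56.01 + ₹2030.4 = ₹2086.41
LED bulb: ₹76.94 + (9/1000) kW × 8000 h × ₹4.7 = ₹76.94 + ₹338.4 = ₹415.34
Saving = ₹2086.41 − ₹415.34 = ₹1671.07

₹1671.07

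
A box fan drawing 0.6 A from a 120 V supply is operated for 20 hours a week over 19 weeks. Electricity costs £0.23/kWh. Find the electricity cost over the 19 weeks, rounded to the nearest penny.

Power = 0.6 A × 120 V = 72 W = 0.072 kW
Runtime = 20 h/week × 19 weeks = 380 h
Energy = 0.072 kW × 380 h = 27.36 kWh
Cost = 27.36 kWh × £0.23/kWh = £6.29

£6.29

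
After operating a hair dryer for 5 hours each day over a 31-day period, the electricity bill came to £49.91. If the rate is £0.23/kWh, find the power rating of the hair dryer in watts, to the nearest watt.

1400 W

Energy = £49.91 ÷ £0.23/kWh = 217 kWh
Runtime = 5 h/day × 31 days = 155 h
Power = 217 kWh ÷ 155 h = 1.4 kW = 1400 W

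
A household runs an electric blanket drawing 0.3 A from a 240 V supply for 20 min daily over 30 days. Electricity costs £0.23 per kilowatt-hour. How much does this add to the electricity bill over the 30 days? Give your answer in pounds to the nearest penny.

Power = 0.3 A × 240 V = 72 W = 0.072 kW
Runtime = 20 min × 30 = 600 min = 10 h
Energy = 0.072 kW × 10 h = 0.72 kWh
Cost = 0.72 kWh × £0.23/kWh = £0.17

£0.17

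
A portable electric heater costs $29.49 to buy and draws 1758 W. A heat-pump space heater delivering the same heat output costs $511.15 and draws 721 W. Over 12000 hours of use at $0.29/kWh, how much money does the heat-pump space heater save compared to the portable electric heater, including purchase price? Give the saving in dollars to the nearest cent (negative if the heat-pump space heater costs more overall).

portable electric heater: $29.49 + (1758/1000) kW × 12000 h × $0.29 = $29.49 + $6117.84 = $6147.33
heat-pump space heater: $511.15 + (721/1000) kW × 12000 h × $0.29 = $511.15 + $2509.08 = $3020.23
Saving = $6147.33 − $3020.23 = $3127.1

$3127.10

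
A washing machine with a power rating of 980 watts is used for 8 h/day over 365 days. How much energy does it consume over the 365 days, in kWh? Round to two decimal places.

Runtime = 8 h/day × 365 days = 2920 h
Energy = 0.98 kW × 2920 h = 2861.6 kWh

2861.60 kWh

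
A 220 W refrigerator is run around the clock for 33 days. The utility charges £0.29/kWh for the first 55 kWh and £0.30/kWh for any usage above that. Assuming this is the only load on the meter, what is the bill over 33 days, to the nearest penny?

Runtime = 24 h × 33 = 792 h
Energy = 0.22 kW × 792 h = 174.24 kWh
Tier 1 (0–55 kWh): 55 × £0.29 = £15.95
Above 55 kWh: 119.24 × £0.30 = £35.772
Bill = £51.72

£51.72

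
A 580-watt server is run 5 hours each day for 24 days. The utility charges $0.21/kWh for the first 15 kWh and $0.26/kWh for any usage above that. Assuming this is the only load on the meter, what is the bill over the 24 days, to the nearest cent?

Runtime = 5 h/day × 24 days = 120 h
Energy = 0.58 kW × 120 h = 69.6 kWh
Tier 1 (0–15 kWh): 15 × $0.21 = $3.15
Above 15 kWh: 54.6 × $0.26 = $14.196
Bill = $17.35

$17.35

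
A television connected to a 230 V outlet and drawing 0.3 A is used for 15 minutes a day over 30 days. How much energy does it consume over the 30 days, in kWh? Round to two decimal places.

0.52 kWh

Power = 0.3 A × 230 V = 69 W = 0.069 kW
Runtime = 15 min × 30 = 450 min = 7.5 h
Energy = 0.069 kW × 7.5 h = 0.5175 kWh ≈ 0.52 kWh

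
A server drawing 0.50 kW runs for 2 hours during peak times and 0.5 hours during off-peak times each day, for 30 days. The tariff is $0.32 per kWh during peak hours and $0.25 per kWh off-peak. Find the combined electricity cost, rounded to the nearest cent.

Peak energy = 0.5 kW × 2 h × 30 = 30 kWh
Off-peak energy = 0.5 kW × 0.5 h × 30 = 7.5 kWh
Cost = 30 × $0.32 + 7.5 × $0.25 = $9.6 + $1.875 = $11.48

$11.48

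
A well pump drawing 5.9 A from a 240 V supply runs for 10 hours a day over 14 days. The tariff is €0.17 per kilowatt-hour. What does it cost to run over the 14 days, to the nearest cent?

Power = 5.9 A × 240 V = 1416 W = 1.416 kW
Runtime = 10 h/day × 14 days = 140 h
Energy = 1.416 kW × 140 h = 198.24 kWh
Cost = 198.24 kWh × €0.17/kWh = €33.70

€33.70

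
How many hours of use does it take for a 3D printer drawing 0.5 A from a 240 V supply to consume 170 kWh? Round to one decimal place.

Power = 0.5 A × 240 V = 120 W = 0.12 kW
Hours = 170 kWh ÷ 0.12 kW = 1416.7 h

1416.7 h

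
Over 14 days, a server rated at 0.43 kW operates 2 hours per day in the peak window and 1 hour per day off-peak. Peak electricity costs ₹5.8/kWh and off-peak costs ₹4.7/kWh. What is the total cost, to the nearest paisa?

₹98.13

Peak energy = 0.43 kW × 2 h × 14 = 12.04 kWh
Off-peak energy = 0.43 kW × 1 h × 14 = 6.02 kWh
Cost = 12.04 × ₹5.8 + 6.02 × ₹4.7 = ₹69.832 + ₹28.294 = ₹98.13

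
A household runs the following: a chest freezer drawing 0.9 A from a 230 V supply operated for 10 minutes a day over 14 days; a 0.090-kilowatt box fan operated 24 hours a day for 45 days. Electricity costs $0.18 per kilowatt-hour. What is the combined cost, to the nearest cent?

chest freezer: Power = 0.9 A × 230 V = 207 W = 0.207 kW
chest freezer: Runtime = 10 min × 14 = 140 min = 2.333333… h
chest freezer: 0.207 kW × 2.333333… h = 0.483 kWh
box fan: Runtime = 24 h × 45 = 1080 h
box fan: 0.09 kW × 1080 h = 97.2 kWh
Total energy = 97.683 kWh
Cost = 97.683 × $0.18 = $17.58

$17.58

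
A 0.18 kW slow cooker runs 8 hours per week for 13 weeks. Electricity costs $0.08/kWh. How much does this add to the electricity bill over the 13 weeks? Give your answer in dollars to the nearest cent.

$1.50

Runtime = 8 h/week × 13 weeks = 104 h
Energy = 0.18 kW × 104 h = 18.72 kWh
Cost = 18.72 kWh × $0.08/kWh = $1.50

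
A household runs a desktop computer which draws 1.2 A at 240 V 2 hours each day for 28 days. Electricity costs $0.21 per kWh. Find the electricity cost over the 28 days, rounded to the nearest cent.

$3.39

Power = 1.2 A × 240 V = 288 W = 0.288 kW
Runtime = 2 h/day × 28 days = 56 h
Energy = 0.288 kW × 56 h = 16.128 kWh
Cost = 16.128 kWh × $0.21/kWh = $3.39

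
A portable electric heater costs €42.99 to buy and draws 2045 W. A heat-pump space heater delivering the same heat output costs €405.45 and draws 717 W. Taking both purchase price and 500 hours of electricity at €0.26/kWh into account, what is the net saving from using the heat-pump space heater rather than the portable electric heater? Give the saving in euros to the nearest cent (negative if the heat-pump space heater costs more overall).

portable electric heater: €42.99 + (2045/1000) kW × 500 h × €0.26 = €42.99 + €265.85 = €308.84
heat-pump space heater: €405.45 + (717/1000) kW × 500 h × €0.26 = €405.45 + €93.21 = €498.66
Saving = €308.84 − €498.66 = −€189.82

-€189.82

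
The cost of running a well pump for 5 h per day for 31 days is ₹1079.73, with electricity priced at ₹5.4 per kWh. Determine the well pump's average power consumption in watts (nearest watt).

1290 W

Energy = ₹1079.73 ÷ ₹5.4/kWh = 199.95 kWh
Runtime = 5 h/day × 31 days = 155 h
Power = 199.95 kWh ÷ 155 h = 1.29 kW = 1290 W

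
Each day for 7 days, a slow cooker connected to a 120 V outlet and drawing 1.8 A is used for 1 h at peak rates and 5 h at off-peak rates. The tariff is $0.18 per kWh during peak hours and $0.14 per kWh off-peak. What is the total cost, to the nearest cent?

Power = 1.8 A × 120 V = 216 W = 0.216 kW
Peak energy = 0.216 kW × 1 h × 7 = 1.512 kWh
Off-peak energy = 0.216 kW × 5 h × 7 = 7.56 kWh
Cost = 1.512 × $0.18 + 7.56 × $0.14 = $0.27216 + $1.0584 = $1.33

$1.33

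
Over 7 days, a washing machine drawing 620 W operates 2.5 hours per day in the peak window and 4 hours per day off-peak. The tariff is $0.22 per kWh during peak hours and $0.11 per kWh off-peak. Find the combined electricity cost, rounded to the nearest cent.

Peak energy = 0.62 kW × 2.5 h × 7 = 10.85 kWh
Off-peak energy = 0.62 kW × 4 h × 7 = 17.36 kWh
Cost = 10.85 × $0.22 + 17.36 × $0.11 = $2.387 + $1.9096 = $4.30

$4.30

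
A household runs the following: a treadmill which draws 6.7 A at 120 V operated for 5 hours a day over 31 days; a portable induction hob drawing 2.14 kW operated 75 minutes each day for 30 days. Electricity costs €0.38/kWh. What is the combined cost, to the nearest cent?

treadmill: Power = 6.7 A × 120 V = 804 W = 0.804 kW
treadmill: Runtime = 5 h/day × 31 days = 155 h
treadmill: 0.804 kW × 155 h = 124.62 kWh
portable induction hob: Runtime = 75 min × 30 = 2250 min = 37.5 h
portable induction hob: 2.14 kW × 37.5 h = 80.25 kWh
Total energy = 204.87 kWh
Cost = 204.87 × €0.38 = €77.85

€77.85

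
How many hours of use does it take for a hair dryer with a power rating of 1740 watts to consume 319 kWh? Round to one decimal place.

Hours = 319 kWh ÷ 1.74 kW = 183.3 h

183.3 h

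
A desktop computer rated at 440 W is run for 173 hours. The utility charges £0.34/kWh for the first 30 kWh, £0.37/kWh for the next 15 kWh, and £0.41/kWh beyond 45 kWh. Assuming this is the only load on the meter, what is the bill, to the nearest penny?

Energy = 0.44 kW × 173 h = 76.12 kWh
Tier 1 (0–30 kWh): 30 × £0.34 = £10.2
Tier 2 (30–45 kWh): 15 × £0.37 = £5.55
Above 45 kWh: 31.12 × £0.41 = £12.7592
Bill = £28.51

£28.51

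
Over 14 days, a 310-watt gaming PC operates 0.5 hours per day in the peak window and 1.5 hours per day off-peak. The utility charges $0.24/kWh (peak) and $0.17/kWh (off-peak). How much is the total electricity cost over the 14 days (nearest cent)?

$1.63

Peak energy = 0.31 kW × 0.5 h × 14 = 2.17 kWh
Off-peak energy = 0.31 kW × 1.5 h × 14 = 6.51 kWh
Cost = 2.17 × $0.24 + 6.51 × $0.17 = $0.5208 + $1.1067 = $1.63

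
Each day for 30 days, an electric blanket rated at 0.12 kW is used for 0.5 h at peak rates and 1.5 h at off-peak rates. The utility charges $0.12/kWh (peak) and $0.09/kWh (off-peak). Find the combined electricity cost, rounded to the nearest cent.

$0.70

Peak energy = 0.12 kW × 0.5 h × 30 = 1.8 kWh
Off-peak energy = 0.12 kW × 1.5 h × 30 = 5.4 kWh
Cost = 1.8 × $0.12 + 5.4 × $0.09 = $0.216 + $0.486 = $0.70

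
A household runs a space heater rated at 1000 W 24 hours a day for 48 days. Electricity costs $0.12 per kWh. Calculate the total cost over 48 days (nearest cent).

$138.24

Runtime = 24 h × 48 = 1152 h
Energy = 1 kW × 1152 h = 1152 kWh
Cost = 1152 kWh × $0.12/kWh = $138.24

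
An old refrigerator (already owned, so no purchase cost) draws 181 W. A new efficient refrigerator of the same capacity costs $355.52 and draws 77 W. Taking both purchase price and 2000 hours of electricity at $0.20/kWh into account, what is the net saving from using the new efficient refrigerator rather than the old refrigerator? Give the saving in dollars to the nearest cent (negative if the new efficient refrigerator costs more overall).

-$313.92

old refrigerator: $0.00 + (181/1000) kW × 2000 h × $0.20 = $0.00 + $72.4 = $72.4
new efficient refrigerator: $355.52 + (77/1000) kW × 2000 h × $0.20 = $355.52 + $30.8 = $386.32
Saving = $72.4 − $386.32 = −$313.92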